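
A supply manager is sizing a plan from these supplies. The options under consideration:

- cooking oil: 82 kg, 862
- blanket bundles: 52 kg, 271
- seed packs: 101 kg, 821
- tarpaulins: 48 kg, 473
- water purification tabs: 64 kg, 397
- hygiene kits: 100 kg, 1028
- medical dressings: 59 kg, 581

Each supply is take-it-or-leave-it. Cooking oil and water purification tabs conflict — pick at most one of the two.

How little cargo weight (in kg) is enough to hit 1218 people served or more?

130

Need the lightest bundle worth ≥ 1218.
Taking cooking oil + tarpaulins gives 1335 (≥ 1218) for 130 kg.
Any bundle with less than 130 kg falls short of 1218.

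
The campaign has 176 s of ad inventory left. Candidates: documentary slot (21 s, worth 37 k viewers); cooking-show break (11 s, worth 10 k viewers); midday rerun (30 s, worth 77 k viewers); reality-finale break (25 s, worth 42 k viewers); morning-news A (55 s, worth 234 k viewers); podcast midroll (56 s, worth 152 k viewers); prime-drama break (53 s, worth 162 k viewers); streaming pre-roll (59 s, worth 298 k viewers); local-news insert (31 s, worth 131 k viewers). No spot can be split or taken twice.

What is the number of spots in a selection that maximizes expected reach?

Optimal total is 740.
For example midday rerun + morning-news A + streaming pre-roll + local-news insert achieves it, using 175 s.
Every optimal selection uses 4 spots.

4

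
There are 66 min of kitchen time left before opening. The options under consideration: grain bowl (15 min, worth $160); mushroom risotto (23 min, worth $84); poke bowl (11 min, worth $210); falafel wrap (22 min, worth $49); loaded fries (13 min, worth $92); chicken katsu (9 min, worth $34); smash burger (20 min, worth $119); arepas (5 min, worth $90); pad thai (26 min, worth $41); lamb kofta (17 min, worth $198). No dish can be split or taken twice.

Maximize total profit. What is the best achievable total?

750

Grain bowl + poke bowl + loaded fries + arepas + lamb kofta uses 61 of the 66 min and totals 750.
The closest alternative, poke bowl + loaded fries + smash burger + arepas + lamb kofta, reaches only 709.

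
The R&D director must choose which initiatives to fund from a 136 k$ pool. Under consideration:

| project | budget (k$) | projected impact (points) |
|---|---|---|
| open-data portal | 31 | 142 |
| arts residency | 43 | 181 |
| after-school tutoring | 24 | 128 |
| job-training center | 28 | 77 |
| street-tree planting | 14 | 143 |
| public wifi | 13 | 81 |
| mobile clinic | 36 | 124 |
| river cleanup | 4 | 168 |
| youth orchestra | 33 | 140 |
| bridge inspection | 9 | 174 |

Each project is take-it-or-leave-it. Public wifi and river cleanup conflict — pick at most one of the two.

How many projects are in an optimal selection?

The maximum projected impact within 136 k$ is 948.
One optimal bundle: open-data portal + arts residency + street-tree planting + river cleanup + youth orchestra + bridge inspection (134 k$).
All optima have 6 projects.

6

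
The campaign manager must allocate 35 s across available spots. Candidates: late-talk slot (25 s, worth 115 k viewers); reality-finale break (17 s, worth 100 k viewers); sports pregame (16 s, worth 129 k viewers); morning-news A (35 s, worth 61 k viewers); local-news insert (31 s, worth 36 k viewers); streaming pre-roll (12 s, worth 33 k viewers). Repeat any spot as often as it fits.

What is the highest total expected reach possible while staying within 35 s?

258

2×sports pregame uses 32 of the 35 s and totals 258.
Nothing else within 35 s beats 258.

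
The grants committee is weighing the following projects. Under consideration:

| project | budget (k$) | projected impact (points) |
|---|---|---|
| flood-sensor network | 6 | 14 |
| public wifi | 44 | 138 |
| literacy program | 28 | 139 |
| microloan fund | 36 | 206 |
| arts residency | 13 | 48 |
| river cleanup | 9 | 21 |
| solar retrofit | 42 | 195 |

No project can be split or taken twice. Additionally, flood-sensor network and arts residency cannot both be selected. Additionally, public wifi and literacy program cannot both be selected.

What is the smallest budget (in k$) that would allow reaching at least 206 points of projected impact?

36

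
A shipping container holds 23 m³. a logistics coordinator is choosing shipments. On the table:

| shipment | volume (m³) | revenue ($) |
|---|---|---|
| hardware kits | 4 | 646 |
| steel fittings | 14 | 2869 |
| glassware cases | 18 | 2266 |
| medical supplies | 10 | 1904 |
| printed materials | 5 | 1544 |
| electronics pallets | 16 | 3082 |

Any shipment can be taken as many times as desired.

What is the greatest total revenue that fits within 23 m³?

6176

By revenue per m³: printed materials 308.80, steel fittings 204.93, electronics pallets 192.62, medical supplies 190.40 lead.
4×printed materials uses 20 of the 23 m³ and totals 6176.
Nothing else within 23 m³ beats 6176.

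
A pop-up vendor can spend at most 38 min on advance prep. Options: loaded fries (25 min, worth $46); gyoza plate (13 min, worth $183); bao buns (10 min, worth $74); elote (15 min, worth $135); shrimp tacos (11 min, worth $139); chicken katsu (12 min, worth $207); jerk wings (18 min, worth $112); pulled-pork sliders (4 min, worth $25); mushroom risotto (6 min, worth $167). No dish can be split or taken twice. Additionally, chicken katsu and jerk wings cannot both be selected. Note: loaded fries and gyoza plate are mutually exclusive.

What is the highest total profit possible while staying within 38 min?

582

Best packing: gyoza plate + chicken katsu + pulled-pork sliders + mushroom risotto — 35 min, 582 total.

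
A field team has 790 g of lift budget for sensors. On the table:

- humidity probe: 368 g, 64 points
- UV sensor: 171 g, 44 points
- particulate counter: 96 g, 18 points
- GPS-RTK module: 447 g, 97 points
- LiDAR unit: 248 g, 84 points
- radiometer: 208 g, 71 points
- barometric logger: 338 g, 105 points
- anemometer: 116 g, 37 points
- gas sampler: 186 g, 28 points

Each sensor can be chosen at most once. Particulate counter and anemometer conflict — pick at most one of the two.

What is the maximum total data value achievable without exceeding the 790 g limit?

Best packing: UV sensor + LiDAR unit + radiometer + anemometer — 743 g, 236 total.
Runner-up UV sensor + LiDAR unit + barometric logger tops out at 233.

236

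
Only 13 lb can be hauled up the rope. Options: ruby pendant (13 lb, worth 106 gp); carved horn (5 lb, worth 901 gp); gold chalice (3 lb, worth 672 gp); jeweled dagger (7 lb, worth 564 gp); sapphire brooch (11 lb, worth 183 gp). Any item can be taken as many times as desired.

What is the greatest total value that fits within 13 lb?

2688

Ranking by ratio (value/lb): gold chalice 224.00, carved horn 180.20, jeweled dagger 80.57.
4×gold chalice uses 12 of the 13 lb and totals 2688.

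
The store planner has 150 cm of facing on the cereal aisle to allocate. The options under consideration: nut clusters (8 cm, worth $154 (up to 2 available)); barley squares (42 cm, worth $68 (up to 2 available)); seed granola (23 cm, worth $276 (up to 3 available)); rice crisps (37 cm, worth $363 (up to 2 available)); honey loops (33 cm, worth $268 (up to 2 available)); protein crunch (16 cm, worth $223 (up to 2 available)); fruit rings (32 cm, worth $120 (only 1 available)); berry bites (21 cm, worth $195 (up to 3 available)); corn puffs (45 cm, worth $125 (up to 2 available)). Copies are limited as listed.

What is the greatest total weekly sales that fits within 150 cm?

1850

Density check — nut clusters 19.25, protein crunch 13.94, seed granola 12.00 are the best per cm.
The ratio heuristic lands on 2×nut clusters + 3×seed granola + 2×protein crunch + berry bites (1777) but leaves 12 cm idle.
Dropping berry bites frees 21 cm; slotting in honey loops (33 cm) lifts the total to 1850 at 150 cm.
Every other selection either busts 150 cm or exceeds an availability limit or fails to beat 1850.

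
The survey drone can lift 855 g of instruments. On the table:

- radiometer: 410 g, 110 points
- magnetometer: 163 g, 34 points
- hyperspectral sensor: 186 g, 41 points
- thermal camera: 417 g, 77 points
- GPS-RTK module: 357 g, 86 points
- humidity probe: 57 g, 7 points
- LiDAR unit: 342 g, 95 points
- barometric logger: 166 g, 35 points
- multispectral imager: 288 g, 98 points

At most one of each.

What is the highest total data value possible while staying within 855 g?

Density check — multispectral imager 0.34, LiDAR unit 0.28, radiometer 0.27, GPS-RTK module 0.24 are the best per g.
Filling by ratio: hyperspectral sensor + LiDAR unit + multispectral imager for 234, with 39 g left unused.
Dropping hyperspectral sensor frees 186 g; slotting in humidity probe + barometric logger (223 g) lifts the total to 235 at 853 g.

235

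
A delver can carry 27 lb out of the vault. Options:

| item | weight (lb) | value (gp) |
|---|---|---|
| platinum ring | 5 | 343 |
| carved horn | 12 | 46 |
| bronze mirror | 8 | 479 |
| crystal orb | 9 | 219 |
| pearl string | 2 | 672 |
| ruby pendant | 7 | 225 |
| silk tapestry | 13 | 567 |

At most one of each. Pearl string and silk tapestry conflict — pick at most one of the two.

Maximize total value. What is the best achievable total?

Platinum ring + bronze mirror + pearl string + ruby pendant uses 22 of the 27 lb and totals 1719.

1719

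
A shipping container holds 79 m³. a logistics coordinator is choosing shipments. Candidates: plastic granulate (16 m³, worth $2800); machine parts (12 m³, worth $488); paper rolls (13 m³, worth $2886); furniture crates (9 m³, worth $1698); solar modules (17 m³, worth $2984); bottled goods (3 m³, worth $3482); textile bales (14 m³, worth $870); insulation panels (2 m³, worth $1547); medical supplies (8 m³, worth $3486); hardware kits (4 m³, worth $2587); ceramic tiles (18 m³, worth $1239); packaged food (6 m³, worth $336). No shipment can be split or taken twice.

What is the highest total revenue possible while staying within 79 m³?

Density check — bottled goods 1160.67, insulation panels 773.50, hardware kits 646.75, medical supplies 435.75 are the best per m³.
Best packing: plastic granulate + paper rolls + furniture crates + solar modules + bottled goods + insulation panels + medical supplies + hardware kits + packaged food — 78 m³, 21806 total.
The spare 1 m³ is too small for any remaining shipment, and no exchange beats 21806.

21806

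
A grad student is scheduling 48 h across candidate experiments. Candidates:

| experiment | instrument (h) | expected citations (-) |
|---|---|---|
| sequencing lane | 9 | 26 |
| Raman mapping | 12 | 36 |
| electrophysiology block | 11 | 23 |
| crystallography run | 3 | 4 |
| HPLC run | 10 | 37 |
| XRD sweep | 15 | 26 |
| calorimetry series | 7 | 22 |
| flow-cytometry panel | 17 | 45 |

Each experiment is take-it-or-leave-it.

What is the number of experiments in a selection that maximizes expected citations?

Optimal total is 144.
sequencing lane + Raman mapping + HPLC run + flow-cytometry panel hits 144 at 48 h.
All optima have 4 experiments.

4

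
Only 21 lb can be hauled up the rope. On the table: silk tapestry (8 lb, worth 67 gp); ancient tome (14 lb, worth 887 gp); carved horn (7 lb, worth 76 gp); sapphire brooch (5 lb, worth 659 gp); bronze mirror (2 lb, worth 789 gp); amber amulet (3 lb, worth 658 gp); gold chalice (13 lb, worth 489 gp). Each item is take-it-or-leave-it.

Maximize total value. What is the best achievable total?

2335

Filling by ratio: carved horn + sapphire brooch + bronze mirror + amber amulet for 2182, with 4 lb left unused.
Replace carved horn and amber amulet with ancient tome: the trade gains 153 net, giving 2335 at 21 lb.
That's the maximum — no swap from here does better than 2335.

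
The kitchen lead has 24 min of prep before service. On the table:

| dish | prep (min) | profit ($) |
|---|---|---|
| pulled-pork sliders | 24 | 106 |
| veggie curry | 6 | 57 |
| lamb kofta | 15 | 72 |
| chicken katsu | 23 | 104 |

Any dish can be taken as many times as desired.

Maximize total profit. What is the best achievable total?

228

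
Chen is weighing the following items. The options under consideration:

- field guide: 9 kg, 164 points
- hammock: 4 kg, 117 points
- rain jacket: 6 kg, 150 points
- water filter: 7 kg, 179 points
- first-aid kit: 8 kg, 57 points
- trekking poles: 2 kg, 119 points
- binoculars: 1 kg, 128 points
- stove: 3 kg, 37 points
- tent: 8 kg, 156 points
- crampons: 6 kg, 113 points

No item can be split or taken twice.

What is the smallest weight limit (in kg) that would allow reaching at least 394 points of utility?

9

Look for the lowest-weight combination reaching 394.
rain jacket + trekking poles + binoculars reaches 397 using 9 kg.
No combination under 9 kg hits 394.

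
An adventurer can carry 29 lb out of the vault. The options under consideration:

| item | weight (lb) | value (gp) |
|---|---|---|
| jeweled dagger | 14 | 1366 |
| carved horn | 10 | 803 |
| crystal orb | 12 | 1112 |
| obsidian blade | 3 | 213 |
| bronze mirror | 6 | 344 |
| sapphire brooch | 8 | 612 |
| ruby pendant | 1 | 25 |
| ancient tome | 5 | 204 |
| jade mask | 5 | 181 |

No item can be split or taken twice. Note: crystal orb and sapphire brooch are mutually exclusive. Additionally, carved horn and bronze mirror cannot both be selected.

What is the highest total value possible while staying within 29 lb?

Ranking by ratio (value/lb): jeweled dagger 97.57, crystal orb 92.67, carved horn 80.30.
Taking jeweled dagger + crystal orb + obsidian blade: 29 lb used, 2691 in value.
Runner-up jeweled dagger + crystal orb + ruby pendant tops out at 2503.

2691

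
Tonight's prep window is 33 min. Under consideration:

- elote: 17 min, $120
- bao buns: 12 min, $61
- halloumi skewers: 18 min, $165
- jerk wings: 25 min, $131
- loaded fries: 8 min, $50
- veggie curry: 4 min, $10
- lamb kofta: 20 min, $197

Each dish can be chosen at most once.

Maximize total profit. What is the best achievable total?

258

Ranking by ratio (profit/min): lamb kofta 9.85, halloumi skewers 9.17, elote 7.06.
Filling by ratio: loaded fries + veggie curry + lamb kofta for 257, with 1 min left unused.
The 12 min tied up in loaded fries and veggie curry is better spent on bao buns — total rises to 258 (32 min).
An exhaustive check of the 128 subsets confirms 258.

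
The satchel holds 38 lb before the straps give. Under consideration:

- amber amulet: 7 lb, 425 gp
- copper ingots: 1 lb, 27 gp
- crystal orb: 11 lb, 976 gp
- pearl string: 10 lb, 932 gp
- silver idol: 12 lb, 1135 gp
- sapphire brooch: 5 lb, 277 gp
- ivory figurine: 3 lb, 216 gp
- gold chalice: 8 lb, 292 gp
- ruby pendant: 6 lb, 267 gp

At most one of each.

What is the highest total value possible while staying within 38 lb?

By value per lb: silver idol 94.58, pearl string 93.20, crystal orb 88.73 lead.
A density-first pass picks copper ingots + crystal orb + pearl string + silver idol + ivory figurine — 3286 at 37 lb.
The 4 lb tied up in copper ingots and ivory figurine is better spent on sapphire brooch — total rises to 3320 (38 lb).

3320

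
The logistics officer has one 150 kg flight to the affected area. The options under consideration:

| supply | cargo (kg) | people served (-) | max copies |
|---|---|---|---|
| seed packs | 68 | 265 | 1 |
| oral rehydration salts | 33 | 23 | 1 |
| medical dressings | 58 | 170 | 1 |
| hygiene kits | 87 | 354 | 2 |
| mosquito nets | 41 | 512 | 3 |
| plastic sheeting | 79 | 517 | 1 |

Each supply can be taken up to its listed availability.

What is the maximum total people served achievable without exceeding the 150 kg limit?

Ranking by ratio (people served/kg): mosquito nets 12.49, plastic sheeting 6.54, hygiene kits 4.07.
Best packing: 3×mosquito nets — 123 kg, 1536 total.

1536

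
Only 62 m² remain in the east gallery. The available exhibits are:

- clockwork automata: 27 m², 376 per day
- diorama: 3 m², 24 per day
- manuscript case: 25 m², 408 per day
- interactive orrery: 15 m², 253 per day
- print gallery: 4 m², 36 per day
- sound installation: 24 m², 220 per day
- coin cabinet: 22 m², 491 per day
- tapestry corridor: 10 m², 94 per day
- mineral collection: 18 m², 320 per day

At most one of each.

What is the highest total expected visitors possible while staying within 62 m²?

Taking the top-ratio exhibits first gives diorama + interactive orrery + print gallery + coin cabinet + mineral collection for 1124 (62 m²).
The 25 m² tied up in diorama and print gallery and mineral collection is better spent on manuscript case — total rises to 1152 (62 m²).
Nothing else within 62 m² beats 1152.

1152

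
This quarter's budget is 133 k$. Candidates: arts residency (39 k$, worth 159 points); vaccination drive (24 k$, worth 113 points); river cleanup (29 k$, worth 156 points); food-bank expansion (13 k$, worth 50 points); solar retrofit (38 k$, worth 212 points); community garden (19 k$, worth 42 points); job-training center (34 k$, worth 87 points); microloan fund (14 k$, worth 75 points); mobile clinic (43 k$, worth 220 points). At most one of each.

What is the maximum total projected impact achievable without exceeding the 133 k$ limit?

Filling by ratio: river cleanup + solar retrofit + microloan fund + mobile clinic for 663, with 9 k$ left unused.
The 29 k$ tied up in river cleanup is better spent on vaccination drive + food-bank expansion — total rises to 670 (132 k$).
The closest alternative, river cleanup + solar retrofit + microloan fund + mobile clinic, reaches only 663.

670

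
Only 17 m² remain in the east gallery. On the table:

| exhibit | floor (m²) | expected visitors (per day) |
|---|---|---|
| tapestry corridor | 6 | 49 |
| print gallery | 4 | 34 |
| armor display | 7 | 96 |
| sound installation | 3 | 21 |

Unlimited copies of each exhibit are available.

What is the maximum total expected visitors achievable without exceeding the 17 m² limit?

Ranking by ratio (expected visitors/m²): armor display 13.71, print gallery 8.50, tapestry corridor 8.17.
Best packing: 2×armor display + sound installation — 17 m², 213 total.

213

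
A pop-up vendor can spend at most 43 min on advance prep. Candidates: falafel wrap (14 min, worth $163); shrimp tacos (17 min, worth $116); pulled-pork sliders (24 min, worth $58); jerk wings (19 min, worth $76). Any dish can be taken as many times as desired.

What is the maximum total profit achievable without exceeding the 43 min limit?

489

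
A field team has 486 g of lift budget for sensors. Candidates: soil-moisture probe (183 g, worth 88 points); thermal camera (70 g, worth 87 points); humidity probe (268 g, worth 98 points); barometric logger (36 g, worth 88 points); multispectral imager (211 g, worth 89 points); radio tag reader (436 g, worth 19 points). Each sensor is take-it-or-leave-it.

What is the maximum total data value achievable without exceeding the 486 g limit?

273

Filling by ratio: soil-moisture probe + thermal camera + barometric logger for 263, with 197 g left unused.
The 183 g tied up in soil-moisture probe is better spent on humidity probe — total rises to 273 (374 g).
An exhaustive check of the 64 subsets confirms 273.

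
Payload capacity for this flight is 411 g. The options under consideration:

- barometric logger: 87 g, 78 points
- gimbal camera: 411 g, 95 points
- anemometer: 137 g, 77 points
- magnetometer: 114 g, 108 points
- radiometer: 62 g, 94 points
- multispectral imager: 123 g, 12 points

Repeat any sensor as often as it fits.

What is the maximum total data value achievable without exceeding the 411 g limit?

564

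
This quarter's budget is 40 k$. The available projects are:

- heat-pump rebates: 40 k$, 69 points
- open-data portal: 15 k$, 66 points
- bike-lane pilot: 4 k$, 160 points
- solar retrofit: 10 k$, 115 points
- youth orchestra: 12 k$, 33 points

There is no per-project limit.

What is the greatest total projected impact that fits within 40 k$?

1600

The ratio ordering already packs tightly: 10×bike-lane pilot, 40 k$, 1600.
Every other selection either busts 40 k$ or fails to beat 1600.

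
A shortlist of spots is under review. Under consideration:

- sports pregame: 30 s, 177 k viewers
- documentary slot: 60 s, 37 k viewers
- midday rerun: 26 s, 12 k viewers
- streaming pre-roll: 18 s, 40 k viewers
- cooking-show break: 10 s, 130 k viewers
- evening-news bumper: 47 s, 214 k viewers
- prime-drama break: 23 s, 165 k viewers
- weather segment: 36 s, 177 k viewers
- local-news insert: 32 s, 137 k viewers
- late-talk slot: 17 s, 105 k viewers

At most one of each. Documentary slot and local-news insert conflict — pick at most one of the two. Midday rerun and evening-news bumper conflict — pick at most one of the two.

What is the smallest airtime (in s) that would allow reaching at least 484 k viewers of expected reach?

76

Look for the lowest-airtime combination reaching 484.
sports pregame + cooking-show break + weather segment: 484 expected reach at 76 s.
No combination under 76 s hits 484.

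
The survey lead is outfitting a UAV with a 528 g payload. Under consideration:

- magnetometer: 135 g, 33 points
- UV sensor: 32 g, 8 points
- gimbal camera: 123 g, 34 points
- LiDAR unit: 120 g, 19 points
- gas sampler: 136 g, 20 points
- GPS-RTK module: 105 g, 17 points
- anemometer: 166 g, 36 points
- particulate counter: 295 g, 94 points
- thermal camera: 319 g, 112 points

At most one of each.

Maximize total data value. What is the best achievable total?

A density-first pass picks UV sensor + gimbal camera + thermal camera — 154 at 474 g.
Dropping gimbal camera frees 123 g; slotting in anemometer (166 g) lifts the total to 156 at 517 g.
Nothing else within 528 g beats 156.

156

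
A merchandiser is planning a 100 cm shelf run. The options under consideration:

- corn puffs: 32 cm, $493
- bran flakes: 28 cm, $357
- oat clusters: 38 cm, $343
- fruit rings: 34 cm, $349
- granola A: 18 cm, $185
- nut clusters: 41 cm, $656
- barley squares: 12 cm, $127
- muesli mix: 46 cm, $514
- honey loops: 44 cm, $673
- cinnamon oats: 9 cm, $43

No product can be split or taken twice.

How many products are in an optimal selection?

Best achievable weekly sales is 1456.
nut clusters + barley squares + honey loops hits 1456 at 97 cm.
All optima have 3 products.

3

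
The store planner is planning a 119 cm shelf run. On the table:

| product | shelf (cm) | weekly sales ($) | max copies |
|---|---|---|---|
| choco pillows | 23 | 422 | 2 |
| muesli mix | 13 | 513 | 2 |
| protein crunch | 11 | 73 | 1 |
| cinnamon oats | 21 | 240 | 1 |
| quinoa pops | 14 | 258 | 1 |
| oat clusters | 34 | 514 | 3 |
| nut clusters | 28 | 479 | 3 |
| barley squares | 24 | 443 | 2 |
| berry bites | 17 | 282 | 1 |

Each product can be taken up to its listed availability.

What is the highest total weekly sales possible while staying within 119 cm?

Greedy by ratio would take choco pillows + 2×muesli mix + quinoa pops + 2×barley squares: 111 cm used, total 2592.
Replace choco pillows and quinoa pops with nut clusters + berry bites: the trade gains 81 net, giving 2673 at 119 cm.
That's the maximum — no swap from here does better than 2673.

2673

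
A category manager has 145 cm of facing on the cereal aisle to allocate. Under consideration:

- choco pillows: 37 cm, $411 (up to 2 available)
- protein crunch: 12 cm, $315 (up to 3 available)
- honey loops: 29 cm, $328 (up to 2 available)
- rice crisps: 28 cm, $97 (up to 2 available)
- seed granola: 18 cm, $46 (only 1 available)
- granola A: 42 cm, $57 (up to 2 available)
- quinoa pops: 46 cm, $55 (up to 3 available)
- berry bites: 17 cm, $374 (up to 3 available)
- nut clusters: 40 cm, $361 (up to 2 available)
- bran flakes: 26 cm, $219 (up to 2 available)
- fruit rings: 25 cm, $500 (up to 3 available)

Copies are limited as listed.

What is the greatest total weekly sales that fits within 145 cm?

3193

A density-first pass picks 3×protein crunch + 3×berry bites + 2×fruit rings — 3067 at 137 cm.
Dropping berry bites frees 17 cm; slotting in fruit rings (25 cm) lifts the total to 3193 at 145 cm.
That's the maximum — no swap from here does better than 3193.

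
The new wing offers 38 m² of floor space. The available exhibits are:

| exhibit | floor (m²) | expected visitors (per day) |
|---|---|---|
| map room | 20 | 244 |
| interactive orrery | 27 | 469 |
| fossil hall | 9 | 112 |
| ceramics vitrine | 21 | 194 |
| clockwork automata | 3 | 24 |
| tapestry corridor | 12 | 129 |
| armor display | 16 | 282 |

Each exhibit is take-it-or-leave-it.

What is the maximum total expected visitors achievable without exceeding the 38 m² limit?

581

Taking the top-ratio exhibits first gives fossil hall + tapestry corridor + armor display for 523 (37 m²).
Replace tapestry corridor and armor display with interactive orrery: the trade gains 58 net, giving 581 at 36 m².
That's the maximum — no swap from here does better than 581.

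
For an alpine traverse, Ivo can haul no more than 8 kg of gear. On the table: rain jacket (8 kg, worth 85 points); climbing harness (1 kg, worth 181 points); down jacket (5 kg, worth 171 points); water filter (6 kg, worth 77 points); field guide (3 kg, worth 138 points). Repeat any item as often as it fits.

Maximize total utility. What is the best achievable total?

8×climbing harness uses 8 of the 8 kg and totals 1448.
Every other selection either busts 8 kg or fails to beat 1448.

1448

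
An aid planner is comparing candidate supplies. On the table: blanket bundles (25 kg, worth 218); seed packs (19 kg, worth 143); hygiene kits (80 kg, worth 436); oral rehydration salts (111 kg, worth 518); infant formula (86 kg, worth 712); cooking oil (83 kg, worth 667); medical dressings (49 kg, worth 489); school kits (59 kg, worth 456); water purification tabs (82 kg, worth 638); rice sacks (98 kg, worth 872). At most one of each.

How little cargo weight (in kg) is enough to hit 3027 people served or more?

356

Need the lightest bundle worth ≥ 3027.
blanket bundles + seed packs + cooking oil + medical dressings + water purification tabs + rice sacks: 3027 people served at 356 kg.
Below 356 kg the best achievable stays under 3027.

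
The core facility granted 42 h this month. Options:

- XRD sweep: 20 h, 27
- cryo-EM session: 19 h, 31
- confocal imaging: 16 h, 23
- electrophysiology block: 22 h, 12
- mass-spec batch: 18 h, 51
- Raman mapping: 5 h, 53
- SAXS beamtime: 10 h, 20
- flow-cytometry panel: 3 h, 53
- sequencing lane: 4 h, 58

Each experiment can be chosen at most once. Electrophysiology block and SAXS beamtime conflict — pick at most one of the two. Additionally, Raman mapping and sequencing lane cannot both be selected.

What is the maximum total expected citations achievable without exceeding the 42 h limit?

185

Taking confocal imaging + mass-spec batch + flow-cytometry panel + sequencing lane: 41 h used, 185 in expected citations.
Every other selection either busts 42 h or breaks a pairing rule or fails to beat 185.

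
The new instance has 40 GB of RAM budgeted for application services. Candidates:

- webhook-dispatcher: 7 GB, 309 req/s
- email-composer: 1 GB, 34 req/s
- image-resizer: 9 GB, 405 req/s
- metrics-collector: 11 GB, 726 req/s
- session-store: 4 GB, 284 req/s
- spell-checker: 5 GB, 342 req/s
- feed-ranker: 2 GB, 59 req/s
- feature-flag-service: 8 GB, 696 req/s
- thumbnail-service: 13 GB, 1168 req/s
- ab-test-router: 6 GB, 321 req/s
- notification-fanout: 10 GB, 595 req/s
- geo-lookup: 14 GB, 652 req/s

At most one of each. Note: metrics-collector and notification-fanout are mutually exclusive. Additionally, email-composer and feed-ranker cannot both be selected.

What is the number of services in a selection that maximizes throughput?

5

The maximum throughput within 40 GB is 3085.
One optimal bundle: session-store + spell-checker + feature-flag-service + thumbnail-service + notification-fanout (40 GB).
Every optimal selection uses 5 services.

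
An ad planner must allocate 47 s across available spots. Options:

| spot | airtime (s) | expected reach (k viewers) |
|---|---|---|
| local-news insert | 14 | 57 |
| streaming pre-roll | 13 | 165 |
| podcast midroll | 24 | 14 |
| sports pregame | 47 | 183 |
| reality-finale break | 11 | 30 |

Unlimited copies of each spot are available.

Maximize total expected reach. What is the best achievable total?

495

Ranking by ratio (expected reach/s): streaming pre-roll 12.69, local-news insert 4.07, sports pregame 3.89.
Taking 3×streaming pre-roll: 39 s used, 495 in expected reach.
Nothing else within 47 s beats 495.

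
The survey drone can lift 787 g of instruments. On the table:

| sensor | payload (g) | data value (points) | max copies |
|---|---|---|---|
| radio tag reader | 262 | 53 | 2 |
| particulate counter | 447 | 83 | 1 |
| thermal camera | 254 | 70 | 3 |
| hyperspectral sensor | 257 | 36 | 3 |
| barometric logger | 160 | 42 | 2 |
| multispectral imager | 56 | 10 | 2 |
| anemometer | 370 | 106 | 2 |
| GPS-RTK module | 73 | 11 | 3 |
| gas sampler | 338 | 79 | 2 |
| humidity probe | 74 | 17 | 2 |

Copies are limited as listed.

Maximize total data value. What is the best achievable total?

218

Ranking by ratio (data value/g): anemometer 0.29, thermal camera 0.28, barometric logger 0.26, gas sampler 0.23.
The ratio heuristic lands on 2×anemometer (212) but leaves 47 g idle.
Replace anemometer with thermal camera + barometric logger: the trade gains 6 net, giving 218 at 784 g.
Nothing else within 787 g beats 218.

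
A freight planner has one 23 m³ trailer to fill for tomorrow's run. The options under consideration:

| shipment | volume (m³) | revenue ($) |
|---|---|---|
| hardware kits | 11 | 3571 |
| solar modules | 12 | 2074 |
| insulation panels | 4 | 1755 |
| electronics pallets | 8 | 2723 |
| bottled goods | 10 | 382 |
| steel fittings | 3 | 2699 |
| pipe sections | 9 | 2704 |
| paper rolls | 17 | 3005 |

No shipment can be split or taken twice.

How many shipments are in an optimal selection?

The maximum revenue within 23 m³ is 8993.
One optimal bundle: hardware kits + electronics pallets + steel fittings (22 m³).
Every optimal selection uses 3 shipments.

3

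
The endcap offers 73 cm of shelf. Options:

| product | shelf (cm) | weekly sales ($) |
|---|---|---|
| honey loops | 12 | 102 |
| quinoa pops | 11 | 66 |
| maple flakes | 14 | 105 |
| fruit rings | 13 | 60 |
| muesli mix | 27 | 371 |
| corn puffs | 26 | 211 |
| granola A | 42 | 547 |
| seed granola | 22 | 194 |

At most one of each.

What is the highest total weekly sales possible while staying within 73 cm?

918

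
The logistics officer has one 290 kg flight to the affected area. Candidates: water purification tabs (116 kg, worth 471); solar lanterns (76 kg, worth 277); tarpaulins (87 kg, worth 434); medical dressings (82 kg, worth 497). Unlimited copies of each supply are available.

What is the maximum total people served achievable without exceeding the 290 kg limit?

By people served per kg: medical dressings 6.06, tarpaulins 4.99, water purification tabs 4.06 lead.
3×medical dressings uses 246 of the 290 kg and totals 1491.
That's the maximum — no swap from here does better than 1491.

1491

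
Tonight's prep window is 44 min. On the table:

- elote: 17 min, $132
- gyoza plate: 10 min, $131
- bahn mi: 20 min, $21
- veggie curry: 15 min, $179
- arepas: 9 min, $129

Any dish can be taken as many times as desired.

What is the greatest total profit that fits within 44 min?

Density check — arepas 14.33, gyoza plate 13.10, veggie curry 11.93 are the best per min.
A density-first pass picks 4×arepas — 516 at 36 min.
Replace 3×arepas with 2×gyoza plate + veggie curry: the trade gains 54 net, giving 570 at 44 min.
No other feasible combination exceeds 570.

570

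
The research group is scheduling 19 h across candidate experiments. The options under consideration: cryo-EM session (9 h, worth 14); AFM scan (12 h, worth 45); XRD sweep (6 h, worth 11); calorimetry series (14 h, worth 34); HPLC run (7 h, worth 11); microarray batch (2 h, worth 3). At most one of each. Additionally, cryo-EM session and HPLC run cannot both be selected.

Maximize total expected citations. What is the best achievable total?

Best packing: AFM scan + XRD sweep — 18 h, 56 total.
AFM scan + HPLC run (19 h) also reaches 56 — a tie, but nothing goes higher.

56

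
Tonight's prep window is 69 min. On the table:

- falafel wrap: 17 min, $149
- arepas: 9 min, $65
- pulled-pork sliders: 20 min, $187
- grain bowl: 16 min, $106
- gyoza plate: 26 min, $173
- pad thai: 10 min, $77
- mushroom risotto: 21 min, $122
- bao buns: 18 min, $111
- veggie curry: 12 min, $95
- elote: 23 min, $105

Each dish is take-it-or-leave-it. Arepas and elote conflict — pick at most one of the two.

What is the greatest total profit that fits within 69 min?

Best packing: falafel wrap + arepas + pulled-pork sliders + pad thai + veggie curry — 68 min, 573 total.
Runner-up falafel wrap + pulled-pork sliders + bao buns + veggie curry tops out at 542.

573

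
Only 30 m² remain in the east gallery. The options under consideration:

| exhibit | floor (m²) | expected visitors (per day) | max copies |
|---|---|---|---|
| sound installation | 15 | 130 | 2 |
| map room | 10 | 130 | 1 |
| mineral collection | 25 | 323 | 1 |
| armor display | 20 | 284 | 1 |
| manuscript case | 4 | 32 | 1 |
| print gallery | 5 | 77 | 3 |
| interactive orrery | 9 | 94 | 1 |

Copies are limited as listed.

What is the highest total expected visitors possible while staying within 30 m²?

438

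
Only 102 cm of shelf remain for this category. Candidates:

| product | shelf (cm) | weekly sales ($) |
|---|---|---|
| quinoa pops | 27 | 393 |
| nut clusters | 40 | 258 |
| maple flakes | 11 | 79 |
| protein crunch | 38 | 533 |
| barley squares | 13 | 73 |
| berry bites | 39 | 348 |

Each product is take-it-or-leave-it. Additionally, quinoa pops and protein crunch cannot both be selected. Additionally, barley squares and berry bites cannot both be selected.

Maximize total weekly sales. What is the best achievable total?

Best packing: maple flakes + protein crunch + berry bites — 88 cm, 960 total.
The closest alternative, nut clusters + maple flakes + protein crunch + barley squares, reaches only 943.

960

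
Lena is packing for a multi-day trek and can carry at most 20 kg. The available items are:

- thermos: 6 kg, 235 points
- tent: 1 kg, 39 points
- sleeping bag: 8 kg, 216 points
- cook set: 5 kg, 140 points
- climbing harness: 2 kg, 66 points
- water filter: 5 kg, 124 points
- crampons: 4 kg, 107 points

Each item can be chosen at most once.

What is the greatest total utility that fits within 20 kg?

Density check — thermos 39.17, tent 39.00, climbing harness 33.00, cook set 28.00 are the best per kg.
The ratio heuristic lands on thermos + tent + cook set + climbing harness + crampons (587) but leaves 2 kg idle.
Replace climbing harness and crampons with sleeping bag: the trade gains 43 net, giving 630 at 20 kg.
The closest alternative, thermos + sleeping bag + climbing harness + crampons, reaches only 624.

630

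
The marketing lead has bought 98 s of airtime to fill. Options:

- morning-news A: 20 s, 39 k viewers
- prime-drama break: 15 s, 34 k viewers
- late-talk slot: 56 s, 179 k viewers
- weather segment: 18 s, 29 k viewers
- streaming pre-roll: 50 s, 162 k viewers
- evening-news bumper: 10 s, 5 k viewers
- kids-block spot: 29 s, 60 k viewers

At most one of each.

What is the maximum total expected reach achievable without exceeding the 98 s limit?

Best packing: prime-drama break + streaming pre-roll + kids-block spot — 94 s, 256 total.
Nothing else within 98 s beats 256.

256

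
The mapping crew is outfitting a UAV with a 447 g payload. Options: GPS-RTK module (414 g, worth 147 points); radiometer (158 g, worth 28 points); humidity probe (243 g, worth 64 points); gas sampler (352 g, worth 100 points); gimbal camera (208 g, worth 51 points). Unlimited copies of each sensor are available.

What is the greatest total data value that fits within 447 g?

Density check — GPS-RTK module 0.36, gas sampler 0.28, humidity probe 0.26 are the best per g.
GPS-RTK module uses 414 of the 447 g and totals 147.
No other feasible combination exceeds 147.

147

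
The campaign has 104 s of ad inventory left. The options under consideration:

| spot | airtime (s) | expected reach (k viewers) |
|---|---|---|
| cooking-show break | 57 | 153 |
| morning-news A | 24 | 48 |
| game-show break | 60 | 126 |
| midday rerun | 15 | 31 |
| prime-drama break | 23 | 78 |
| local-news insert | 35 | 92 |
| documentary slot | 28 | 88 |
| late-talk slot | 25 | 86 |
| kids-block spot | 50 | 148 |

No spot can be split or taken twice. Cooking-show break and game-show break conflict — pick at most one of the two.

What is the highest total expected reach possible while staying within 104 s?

A density-first pass picks midday rerun + prime-drama break + documentary slot + late-talk slot — 283 at 91 s.
Dropping midday rerun and prime-drama break frees 38 s; slotting in kids-block spot (50 s) lifts the total to 322 at 103 s.
That's the maximum — no feasible swap from here does better than 322.

322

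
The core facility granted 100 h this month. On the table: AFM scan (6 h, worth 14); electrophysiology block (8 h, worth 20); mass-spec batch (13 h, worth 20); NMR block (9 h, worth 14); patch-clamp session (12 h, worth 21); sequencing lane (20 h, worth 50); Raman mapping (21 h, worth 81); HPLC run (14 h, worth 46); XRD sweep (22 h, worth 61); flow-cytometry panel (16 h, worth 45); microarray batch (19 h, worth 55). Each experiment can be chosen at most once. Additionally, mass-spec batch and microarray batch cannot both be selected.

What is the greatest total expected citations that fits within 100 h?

308

Ranking by ratio (expected citations/h): Raman mapping 3.86, HPLC run 3.29, microarray batch 2.89, flow-cytometry panel 2.81.
The ratio ordering already packs tightly: electrophysiology block + Raman mapping + HPLC run + XRD sweep + flow-cytometry panel + microarray batch, 100 h, 308.
Nothing else feasible within 100 h beats 308.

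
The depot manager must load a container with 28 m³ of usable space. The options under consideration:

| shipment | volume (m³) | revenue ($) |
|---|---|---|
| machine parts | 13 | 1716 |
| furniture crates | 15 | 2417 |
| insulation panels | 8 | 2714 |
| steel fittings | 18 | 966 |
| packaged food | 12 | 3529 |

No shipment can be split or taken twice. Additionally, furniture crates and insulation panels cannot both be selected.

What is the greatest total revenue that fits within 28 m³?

Ranking by ratio (revenue/m³): insulation panels 339.25, packaged food 294.08, furniture crates 161.13, machine parts 132.00.
Taking insulation panels + packaged food: 20 m³ used, 6243 in revenue.

6243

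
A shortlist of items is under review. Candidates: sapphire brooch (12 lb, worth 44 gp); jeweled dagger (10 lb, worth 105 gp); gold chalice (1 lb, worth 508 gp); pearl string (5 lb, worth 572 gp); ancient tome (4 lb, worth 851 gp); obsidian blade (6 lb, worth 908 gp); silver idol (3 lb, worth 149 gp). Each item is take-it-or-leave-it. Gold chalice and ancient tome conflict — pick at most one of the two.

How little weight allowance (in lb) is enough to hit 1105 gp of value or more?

Need the lightest bundle worth ≥ 1105.
gold chalice + obsidian blade reaches 1416 using 7 lb.
Below 7 lb the best achievable stays under 1105.

7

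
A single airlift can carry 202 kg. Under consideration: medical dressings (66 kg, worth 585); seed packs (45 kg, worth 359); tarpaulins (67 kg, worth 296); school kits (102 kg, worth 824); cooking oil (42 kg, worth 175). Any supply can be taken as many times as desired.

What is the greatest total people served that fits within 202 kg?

Density check — medical dressings 8.86, school kits 8.08, seed packs 7.98 are the best per kg.
3×medical dressings uses 198 of the 202 kg and totals 1755.

1755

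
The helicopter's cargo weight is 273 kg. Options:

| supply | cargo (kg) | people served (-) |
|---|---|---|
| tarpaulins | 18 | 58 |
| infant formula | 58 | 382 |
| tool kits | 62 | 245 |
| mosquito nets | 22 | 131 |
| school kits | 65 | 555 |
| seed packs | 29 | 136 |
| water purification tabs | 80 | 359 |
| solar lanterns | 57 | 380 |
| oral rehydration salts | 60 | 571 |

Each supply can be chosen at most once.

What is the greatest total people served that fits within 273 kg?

2024

The ratio heuristic lands on infant formula + mosquito nets + school kits + solar lanterns + oral rehydration salts (2019) but leaves 11 kg idle.
Dropping mosquito nets frees 22 kg; slotting in seed packs (29 kg) lifts the total to 2024 at 269 kg.
No other feasible combination exceeds 2024.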